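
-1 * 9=-9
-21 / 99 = -7 / 33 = -0.21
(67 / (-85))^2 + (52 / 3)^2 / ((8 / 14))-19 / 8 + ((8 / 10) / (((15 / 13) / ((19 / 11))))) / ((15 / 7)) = 15008843107 / 28611000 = 524.58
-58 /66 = -29 /33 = -0.88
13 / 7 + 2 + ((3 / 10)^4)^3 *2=13500003720087 / 3500000000000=3.86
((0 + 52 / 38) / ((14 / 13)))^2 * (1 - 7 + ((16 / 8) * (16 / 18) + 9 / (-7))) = -9910667 / 1114407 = -8.89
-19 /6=-3.17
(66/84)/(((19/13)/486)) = 34749/133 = 261.27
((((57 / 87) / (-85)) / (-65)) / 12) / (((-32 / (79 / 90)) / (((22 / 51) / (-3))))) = 16511 / 423609264000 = 0.00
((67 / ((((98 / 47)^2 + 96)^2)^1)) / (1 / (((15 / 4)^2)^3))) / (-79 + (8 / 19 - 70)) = -23585556888421875 / 189389360303243264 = -0.12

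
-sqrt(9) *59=-177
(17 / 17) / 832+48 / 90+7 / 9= 49133 / 37440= 1.31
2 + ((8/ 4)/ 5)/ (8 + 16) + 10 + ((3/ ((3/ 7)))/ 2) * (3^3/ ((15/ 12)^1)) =5257/ 60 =87.62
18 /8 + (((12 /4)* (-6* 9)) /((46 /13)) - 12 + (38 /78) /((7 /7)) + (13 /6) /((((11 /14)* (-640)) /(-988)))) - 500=-289846899 /526240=-550.79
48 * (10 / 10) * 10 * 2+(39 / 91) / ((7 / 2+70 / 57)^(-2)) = 4200223 / 4332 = 969.58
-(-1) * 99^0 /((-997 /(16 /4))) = -4 /997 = -0.00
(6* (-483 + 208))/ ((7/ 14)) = -3300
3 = 3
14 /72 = 7 /36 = 0.19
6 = 6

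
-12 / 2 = -6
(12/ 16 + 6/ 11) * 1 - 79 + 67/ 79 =-267153/ 3476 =-76.86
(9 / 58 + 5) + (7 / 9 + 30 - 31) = 2575 / 522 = 4.93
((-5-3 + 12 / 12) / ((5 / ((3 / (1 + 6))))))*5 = -3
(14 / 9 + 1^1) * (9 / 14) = 23 / 14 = 1.64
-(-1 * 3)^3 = 27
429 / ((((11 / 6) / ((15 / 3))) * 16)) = 585 / 8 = 73.12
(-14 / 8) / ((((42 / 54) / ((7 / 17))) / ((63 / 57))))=-1.02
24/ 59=0.41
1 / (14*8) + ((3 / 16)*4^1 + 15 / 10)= 253 / 112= 2.26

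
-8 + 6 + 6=4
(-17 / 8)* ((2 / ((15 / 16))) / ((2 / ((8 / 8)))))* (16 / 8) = -68 / 15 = -4.53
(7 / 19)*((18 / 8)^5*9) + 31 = 4323223 / 19456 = 222.21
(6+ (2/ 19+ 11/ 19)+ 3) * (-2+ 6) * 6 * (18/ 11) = 79488/ 209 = 380.33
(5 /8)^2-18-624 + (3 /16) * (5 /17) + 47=-646875 /1088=-594.55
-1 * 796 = -796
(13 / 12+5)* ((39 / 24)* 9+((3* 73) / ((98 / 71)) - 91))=500.59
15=15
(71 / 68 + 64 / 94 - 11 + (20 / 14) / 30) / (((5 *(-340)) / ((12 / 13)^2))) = 142917 / 30901325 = 0.00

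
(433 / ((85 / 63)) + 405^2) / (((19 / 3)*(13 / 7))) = 293357484 / 20995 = 13972.73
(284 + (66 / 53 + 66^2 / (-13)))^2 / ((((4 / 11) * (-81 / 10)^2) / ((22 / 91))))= 7131882513800 / 283432647771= 25.16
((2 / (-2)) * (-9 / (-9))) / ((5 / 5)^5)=-1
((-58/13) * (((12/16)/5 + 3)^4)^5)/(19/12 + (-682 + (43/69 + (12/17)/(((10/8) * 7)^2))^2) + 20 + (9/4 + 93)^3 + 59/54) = -278816470985449176773126014385935097959441719423/5832924910803635740945940480000000000000000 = -47800.46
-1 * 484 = -484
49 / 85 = 0.58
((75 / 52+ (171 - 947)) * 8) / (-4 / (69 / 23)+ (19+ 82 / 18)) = -362493 / 1300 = -278.84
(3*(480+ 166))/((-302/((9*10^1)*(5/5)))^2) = 3924450/22801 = 172.12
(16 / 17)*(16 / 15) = 256 / 255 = 1.00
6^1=6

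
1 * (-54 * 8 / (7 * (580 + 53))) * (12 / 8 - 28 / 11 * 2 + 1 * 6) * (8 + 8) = -61056 / 16247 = -3.76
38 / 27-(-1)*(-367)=-9871 / 27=-365.59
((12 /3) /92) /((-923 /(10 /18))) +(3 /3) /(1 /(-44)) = -8406689 /191061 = -44.00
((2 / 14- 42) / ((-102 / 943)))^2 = 76341137401 / 509796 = 149748.40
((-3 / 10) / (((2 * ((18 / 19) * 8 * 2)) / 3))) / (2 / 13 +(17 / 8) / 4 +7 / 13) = -247 / 10180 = -0.02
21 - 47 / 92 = 1885 / 92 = 20.49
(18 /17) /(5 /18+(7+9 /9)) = 0.13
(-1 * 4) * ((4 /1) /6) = -8 /3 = -2.67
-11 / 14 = -0.79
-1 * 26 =-26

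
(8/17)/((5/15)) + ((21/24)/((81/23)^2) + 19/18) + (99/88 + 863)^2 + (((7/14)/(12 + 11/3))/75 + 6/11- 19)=68892725673911749/92263406400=746696.10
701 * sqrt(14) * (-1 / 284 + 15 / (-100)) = -76409 * sqrt(14) / 710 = -402.67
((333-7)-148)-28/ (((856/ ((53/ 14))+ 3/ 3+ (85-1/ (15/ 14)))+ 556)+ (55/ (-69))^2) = 194855470918/ 1094892121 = 177.97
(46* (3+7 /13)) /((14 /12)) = 12696 /91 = 139.52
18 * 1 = 18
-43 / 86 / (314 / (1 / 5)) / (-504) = 1 / 1582560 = 0.00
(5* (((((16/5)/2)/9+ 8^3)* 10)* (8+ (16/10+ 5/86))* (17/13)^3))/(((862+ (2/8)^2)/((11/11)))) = 174982036864/272728989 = 641.60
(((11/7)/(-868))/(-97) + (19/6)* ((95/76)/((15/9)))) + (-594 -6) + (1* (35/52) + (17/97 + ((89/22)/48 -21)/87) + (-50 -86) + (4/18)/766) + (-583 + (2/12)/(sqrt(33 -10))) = -29566163423563405/22466403287328 + sqrt(23)/138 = -1315.98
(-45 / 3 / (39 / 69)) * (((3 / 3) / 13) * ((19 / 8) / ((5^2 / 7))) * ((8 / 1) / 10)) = -9177 / 8450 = -1.09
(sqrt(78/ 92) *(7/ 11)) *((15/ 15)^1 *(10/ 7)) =5 *sqrt(1794)/ 253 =0.84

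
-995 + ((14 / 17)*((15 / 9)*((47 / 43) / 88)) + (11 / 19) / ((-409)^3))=-124804565528501057 / 125433873296292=-994.98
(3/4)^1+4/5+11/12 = 37/15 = 2.47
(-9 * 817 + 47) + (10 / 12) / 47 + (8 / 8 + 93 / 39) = -26771323 / 3666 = -7302.60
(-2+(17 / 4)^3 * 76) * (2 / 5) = 18663 / 8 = 2332.88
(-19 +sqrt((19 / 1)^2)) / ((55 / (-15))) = 0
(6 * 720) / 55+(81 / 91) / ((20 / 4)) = 394011 / 5005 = 78.72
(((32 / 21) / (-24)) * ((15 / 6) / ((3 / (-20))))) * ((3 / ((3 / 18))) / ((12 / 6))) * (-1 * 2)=-400 / 21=-19.05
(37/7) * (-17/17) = -37/7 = -5.29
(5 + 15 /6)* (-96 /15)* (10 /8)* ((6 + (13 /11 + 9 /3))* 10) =-67200 /11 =-6109.09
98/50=49/25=1.96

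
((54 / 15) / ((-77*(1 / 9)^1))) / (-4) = 81 / 770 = 0.11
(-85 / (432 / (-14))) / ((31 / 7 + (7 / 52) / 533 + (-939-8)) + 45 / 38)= -548326415 / 187389017514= -0.00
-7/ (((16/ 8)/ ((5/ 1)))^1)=-35/ 2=-17.50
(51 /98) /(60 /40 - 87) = -17 /2793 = -0.01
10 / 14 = 5 / 7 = 0.71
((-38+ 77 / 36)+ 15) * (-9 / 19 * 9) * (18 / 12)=20277 / 152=133.40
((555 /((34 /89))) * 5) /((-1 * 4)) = -246975 /136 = -1815.99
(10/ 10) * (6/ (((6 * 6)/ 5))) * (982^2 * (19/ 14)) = 22902695/ 21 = 1090604.52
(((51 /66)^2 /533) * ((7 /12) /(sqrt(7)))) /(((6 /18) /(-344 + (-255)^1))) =-0.44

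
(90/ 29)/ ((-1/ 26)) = -80.69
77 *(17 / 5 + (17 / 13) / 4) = 74613 / 260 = 286.97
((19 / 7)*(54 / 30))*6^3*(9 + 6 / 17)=5872824 / 595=9870.29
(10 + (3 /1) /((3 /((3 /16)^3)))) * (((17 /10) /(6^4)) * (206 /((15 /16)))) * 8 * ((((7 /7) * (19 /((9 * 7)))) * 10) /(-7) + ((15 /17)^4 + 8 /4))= 50.19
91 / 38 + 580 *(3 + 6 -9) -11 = -327 / 38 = -8.61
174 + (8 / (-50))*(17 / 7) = 30382 / 175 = 173.61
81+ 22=103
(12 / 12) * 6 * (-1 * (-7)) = 42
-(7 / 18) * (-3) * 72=84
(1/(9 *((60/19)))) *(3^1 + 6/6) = 19/135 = 0.14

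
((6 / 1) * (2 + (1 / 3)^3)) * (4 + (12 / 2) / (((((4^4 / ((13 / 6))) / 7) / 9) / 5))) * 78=3660085 / 192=19062.94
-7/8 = -0.88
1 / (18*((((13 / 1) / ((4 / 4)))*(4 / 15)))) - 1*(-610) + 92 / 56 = 1335863 / 2184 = 611.66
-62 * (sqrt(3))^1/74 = -31 * sqrt(3)/37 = -1.45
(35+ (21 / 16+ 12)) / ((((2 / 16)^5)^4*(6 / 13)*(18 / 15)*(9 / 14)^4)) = 34771606734632358542049280 / 59049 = 588860213291204906807.05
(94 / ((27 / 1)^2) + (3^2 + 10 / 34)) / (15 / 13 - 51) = -379535 / 2007666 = -0.19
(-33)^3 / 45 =-3993 / 5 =-798.60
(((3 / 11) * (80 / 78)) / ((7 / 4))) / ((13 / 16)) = 2560 / 13013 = 0.20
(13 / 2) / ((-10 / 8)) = -26 / 5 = -5.20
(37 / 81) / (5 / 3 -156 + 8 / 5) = -185 / 61857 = -0.00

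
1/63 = 0.02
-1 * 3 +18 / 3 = 3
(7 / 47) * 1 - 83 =-3894 / 47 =-82.85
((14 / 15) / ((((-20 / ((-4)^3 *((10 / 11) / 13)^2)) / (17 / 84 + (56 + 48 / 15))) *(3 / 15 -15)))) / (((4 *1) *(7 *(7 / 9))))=-99796 / 37074037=-0.00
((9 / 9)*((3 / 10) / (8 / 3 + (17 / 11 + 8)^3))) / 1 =11979 / 34835230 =0.00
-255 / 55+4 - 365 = -4022 / 11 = -365.64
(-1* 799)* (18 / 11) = -14382 / 11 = -1307.45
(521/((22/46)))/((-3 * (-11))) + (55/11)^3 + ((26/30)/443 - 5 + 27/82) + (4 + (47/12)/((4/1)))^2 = 4509964181159/25317768960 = 178.13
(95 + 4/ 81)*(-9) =-7699/ 9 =-855.44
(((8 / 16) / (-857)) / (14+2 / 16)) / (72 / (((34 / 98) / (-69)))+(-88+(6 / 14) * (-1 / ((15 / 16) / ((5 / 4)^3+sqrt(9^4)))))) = 0.00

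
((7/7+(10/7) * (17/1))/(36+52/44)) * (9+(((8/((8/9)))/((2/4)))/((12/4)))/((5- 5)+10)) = 6.53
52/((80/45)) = 117/4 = 29.25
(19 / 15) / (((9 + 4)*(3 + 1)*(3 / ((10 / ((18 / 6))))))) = 19 / 702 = 0.03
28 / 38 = 0.74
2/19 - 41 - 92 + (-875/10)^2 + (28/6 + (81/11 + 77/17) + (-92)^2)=682342919/42636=16003.91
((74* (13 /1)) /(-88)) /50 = -0.22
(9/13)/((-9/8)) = -8/13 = -0.62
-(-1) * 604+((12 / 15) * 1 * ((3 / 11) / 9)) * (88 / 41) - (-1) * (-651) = -28873 / 615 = -46.95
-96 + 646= 550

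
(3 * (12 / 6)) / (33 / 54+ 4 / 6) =108 / 23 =4.70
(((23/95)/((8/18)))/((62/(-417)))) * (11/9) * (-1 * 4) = 105501/5890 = 17.91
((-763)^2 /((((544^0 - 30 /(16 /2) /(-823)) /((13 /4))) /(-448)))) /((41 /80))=-223233960535040 /135587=-1646425988.74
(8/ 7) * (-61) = -488/ 7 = -69.71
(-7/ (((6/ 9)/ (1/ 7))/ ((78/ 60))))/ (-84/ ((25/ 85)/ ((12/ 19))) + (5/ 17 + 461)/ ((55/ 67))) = -3553/ 695224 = -0.01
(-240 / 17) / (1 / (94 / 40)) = -564 / 17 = -33.18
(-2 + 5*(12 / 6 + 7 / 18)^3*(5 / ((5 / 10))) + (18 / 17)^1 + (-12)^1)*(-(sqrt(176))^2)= -1458554020 / 12393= -117691.76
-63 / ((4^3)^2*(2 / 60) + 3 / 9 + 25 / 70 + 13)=-0.42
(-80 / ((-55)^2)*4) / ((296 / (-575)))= 920 / 4477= 0.21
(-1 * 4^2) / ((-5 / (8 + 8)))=256 / 5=51.20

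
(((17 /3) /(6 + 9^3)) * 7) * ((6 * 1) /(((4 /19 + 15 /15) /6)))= 1292 /805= 1.60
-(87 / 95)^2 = -7569 / 9025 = -0.84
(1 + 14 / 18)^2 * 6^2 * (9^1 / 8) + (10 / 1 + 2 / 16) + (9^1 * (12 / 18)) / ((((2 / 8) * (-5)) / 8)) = 3989 / 40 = 99.72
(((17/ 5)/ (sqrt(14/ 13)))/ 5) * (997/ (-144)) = -16949 * sqrt(182)/ 50400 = -4.54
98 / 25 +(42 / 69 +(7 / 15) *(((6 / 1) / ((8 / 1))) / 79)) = 823669 / 181700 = 4.53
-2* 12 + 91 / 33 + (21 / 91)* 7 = -8420 / 429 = -19.63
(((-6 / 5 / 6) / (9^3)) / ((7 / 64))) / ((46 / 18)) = -64 / 65205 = -0.00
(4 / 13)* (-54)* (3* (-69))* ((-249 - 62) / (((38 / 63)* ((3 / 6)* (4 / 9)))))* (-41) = 80814894426 / 247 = 327185807.39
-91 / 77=-13 / 11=-1.18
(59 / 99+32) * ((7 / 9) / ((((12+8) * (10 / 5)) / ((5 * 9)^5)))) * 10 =51460565625 / 44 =1169558309.66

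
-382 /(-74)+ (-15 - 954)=-35662 /37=-963.84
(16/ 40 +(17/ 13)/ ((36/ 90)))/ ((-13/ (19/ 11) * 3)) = -3021/ 18590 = -0.16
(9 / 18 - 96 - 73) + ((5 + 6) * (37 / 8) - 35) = -1221 / 8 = -152.62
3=3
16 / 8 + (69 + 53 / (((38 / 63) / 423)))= 1415095 / 38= 37239.34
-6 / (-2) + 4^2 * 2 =35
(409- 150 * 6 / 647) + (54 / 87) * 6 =7717843 / 18763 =411.33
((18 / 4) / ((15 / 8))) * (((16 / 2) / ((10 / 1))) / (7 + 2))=0.21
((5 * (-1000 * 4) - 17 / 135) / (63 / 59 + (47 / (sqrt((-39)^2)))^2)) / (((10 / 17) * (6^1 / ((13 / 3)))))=-5949733161047 / 610615800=-9743.82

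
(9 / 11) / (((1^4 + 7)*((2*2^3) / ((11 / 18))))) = 1 / 256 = 0.00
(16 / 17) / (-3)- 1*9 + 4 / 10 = -2273 / 255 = -8.91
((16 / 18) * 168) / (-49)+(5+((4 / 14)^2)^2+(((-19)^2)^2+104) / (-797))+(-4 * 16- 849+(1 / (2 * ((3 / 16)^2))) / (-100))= -462777259429 / 430559325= -1074.83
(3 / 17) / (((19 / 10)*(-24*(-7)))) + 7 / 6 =31669 / 27132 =1.17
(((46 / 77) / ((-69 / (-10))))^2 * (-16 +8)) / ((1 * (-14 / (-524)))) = -838400 / 373527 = -2.24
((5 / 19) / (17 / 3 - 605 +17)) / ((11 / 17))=-255 / 365123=-0.00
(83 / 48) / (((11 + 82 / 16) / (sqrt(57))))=83*sqrt(57) / 774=0.81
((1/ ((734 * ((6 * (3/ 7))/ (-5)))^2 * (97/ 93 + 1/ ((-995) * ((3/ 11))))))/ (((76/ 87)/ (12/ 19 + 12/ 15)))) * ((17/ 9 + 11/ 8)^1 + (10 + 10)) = 6240402319375/ 24241640284577664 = 0.00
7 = 7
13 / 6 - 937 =-5609 / 6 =-934.83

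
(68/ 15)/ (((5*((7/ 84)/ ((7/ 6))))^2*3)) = 13328/ 1125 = 11.85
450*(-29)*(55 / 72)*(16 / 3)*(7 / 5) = -223300 / 3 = -74433.33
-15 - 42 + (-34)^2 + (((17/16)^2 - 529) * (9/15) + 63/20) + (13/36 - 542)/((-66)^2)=785.30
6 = 6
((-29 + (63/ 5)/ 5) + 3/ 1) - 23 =-1162/ 25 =-46.48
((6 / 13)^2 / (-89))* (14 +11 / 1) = -900 / 15041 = -0.06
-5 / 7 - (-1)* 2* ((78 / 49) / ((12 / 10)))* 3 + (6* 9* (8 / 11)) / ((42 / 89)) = 90.47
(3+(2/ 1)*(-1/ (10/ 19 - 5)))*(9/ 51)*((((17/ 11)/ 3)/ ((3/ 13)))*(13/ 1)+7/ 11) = 860248/ 47685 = 18.04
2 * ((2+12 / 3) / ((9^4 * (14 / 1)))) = 2 / 15309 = 0.00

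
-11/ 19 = -0.58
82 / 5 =16.40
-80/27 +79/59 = -2587/1593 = -1.62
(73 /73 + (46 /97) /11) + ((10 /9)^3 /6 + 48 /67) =1.99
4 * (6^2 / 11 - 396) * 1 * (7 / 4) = -30240 / 11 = -2749.09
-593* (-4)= 2372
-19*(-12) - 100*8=-572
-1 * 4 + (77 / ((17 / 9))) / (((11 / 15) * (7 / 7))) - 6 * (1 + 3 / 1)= 469 / 17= 27.59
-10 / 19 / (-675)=2 / 2565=0.00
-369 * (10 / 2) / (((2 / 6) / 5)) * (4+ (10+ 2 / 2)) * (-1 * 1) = 415125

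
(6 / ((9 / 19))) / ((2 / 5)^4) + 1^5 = 11899 / 24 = 495.79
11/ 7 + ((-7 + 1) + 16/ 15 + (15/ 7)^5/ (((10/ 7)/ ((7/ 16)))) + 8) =3041741/ 164640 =18.48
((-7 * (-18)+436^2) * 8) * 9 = 13695984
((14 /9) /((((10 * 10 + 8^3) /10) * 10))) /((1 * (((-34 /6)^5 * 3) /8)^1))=-28 /24137569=-0.00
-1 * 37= -37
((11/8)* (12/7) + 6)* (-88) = -5148/7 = -735.43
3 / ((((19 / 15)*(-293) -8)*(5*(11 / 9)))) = -81 / 62557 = -0.00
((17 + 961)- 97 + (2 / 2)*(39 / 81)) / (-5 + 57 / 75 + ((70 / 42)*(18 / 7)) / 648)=-16660000 / 80011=-208.22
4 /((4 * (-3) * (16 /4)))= -1 /12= -0.08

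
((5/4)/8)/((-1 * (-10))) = 1/64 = 0.02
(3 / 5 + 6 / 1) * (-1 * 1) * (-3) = 99 / 5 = 19.80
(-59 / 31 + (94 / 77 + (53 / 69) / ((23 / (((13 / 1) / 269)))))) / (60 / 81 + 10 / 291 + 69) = -605670240312 / 62072089946867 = -0.01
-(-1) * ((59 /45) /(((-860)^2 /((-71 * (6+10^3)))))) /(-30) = 2107067 /499230000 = 0.00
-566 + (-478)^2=227918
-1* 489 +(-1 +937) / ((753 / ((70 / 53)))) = -6483327 / 13303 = -487.36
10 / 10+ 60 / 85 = 29 / 17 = 1.71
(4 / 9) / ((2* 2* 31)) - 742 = -207017 / 279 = -742.00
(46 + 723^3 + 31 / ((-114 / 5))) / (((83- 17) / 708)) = 2541978108893 / 627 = 4054191561.23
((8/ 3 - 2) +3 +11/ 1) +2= 50/ 3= 16.67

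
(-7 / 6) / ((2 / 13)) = -91 / 12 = -7.58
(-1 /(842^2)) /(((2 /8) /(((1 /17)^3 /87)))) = -1 /75758297871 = -0.00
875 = 875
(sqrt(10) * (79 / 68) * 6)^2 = 280845 / 578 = 485.89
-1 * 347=-347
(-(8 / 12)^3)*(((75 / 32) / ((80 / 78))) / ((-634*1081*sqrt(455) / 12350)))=6175*sqrt(455) / 230278944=0.00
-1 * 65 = -65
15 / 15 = 1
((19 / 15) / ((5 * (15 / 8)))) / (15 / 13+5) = 0.02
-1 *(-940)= 940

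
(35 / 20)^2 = 49 / 16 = 3.06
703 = 703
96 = 96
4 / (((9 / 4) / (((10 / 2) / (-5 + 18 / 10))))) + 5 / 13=-280 / 117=-2.39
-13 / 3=-4.33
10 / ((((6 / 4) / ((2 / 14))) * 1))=20 / 21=0.95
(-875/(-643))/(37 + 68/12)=2625/82304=0.03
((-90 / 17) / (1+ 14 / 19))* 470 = -267900 / 187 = -1432.62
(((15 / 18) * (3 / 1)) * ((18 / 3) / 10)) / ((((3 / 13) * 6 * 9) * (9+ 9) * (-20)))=-13 / 38880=-0.00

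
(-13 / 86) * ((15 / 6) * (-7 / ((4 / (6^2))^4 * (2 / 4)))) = 2985255 / 86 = 34712.27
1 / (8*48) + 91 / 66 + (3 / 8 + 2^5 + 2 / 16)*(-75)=-2436.12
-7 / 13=-0.54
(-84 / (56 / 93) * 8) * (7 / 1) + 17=-7795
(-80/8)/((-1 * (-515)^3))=-0.00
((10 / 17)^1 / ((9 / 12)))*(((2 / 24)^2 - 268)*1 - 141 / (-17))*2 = -3178715 / 7803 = -407.37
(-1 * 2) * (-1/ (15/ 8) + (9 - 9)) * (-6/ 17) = -32/ 85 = -0.38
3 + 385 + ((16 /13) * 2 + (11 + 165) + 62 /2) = 7767 /13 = 597.46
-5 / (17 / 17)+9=4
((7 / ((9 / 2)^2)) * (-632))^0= 1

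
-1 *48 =-48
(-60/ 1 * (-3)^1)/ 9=20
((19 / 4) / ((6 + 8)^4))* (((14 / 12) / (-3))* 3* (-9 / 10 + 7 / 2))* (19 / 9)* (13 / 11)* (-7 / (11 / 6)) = 61009 / 17075520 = 0.00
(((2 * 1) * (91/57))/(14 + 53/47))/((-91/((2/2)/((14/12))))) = -0.00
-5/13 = -0.38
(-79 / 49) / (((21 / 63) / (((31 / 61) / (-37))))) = 7347 / 110593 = 0.07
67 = 67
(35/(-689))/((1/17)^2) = -10115/689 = -14.68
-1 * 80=-80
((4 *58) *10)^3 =12487168000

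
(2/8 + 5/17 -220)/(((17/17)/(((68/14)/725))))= -14923/10150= -1.47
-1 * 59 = -59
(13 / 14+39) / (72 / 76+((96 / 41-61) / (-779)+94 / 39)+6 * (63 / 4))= 696302139 / 1707822305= 0.41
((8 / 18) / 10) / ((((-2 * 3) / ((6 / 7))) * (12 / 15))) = -1 / 126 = -0.01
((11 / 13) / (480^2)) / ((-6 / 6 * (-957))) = 1 / 260582400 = 0.00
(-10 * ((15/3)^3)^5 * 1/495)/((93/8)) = -488281250000/9207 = -53033697.19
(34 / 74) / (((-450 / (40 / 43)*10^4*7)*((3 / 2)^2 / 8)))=-136 / 2819053125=-0.00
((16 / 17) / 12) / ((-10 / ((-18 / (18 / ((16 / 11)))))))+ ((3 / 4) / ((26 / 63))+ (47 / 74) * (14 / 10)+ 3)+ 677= 7369011289 / 10793640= 682.72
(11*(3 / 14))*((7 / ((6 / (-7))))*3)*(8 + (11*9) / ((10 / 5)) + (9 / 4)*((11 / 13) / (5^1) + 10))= -4827669 / 1040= -4641.99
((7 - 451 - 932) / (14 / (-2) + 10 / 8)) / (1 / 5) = 1196.52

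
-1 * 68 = -68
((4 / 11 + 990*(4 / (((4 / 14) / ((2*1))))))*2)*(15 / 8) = 1143465 / 11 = 103951.36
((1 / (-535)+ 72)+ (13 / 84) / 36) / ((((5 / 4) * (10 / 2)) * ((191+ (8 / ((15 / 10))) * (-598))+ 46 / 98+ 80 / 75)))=-815418877 / 212114809800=-0.00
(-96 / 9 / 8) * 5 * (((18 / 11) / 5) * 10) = -240 / 11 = -21.82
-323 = -323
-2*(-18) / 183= 12 / 61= 0.20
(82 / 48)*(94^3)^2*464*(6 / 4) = 820255169675584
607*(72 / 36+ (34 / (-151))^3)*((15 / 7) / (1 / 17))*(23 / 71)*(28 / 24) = 4062377573815 / 244449521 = 16618.47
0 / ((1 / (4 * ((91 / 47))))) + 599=599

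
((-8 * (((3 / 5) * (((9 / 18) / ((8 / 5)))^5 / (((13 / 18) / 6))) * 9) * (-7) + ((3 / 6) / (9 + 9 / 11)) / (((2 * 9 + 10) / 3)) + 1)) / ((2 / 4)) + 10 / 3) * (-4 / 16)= -29791553 / 53673984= -0.56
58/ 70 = 29/ 35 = 0.83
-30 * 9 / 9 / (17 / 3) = -90 / 17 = -5.29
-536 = -536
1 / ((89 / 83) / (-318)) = -26394 / 89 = -296.56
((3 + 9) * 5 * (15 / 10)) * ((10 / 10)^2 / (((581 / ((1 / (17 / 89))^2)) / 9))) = 38.21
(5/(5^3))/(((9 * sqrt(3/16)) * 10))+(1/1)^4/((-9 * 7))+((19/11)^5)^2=2 * sqrt(3)/3375+386231236816862/1634057749863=236.36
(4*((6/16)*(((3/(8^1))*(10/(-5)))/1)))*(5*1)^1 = -45/8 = -5.62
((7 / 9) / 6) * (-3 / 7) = -0.06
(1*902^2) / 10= 406802 / 5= 81360.40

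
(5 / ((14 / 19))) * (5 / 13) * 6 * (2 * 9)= 25650 / 91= 281.87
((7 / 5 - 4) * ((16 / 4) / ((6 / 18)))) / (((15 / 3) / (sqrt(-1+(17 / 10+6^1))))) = -78 * sqrt(670) / 125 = -16.15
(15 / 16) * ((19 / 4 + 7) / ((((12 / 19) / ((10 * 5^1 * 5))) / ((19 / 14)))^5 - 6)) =-1.84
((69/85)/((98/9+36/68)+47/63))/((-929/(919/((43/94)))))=-187759971/1301073790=-0.14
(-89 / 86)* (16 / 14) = -356 / 301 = -1.18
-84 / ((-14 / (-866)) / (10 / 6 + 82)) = -434732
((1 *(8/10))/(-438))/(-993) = 2/1087335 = 0.00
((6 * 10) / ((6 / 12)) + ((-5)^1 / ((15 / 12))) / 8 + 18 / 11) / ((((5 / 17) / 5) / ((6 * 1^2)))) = 12355.91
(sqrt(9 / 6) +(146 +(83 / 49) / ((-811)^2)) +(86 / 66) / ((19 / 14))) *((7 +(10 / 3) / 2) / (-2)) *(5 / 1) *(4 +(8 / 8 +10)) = -965135339810525 / 20207162283 - 325 *sqrt(6) / 2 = -48160.08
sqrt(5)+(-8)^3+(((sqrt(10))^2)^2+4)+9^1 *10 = -318+sqrt(5) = -315.76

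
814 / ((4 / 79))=32153 / 2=16076.50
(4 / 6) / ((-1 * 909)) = -2 / 2727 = -0.00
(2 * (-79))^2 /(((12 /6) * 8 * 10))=6241 /40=156.02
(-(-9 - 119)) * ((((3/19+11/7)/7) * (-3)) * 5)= -441600/931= -474.33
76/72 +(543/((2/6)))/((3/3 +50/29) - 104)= -264845/17622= -15.03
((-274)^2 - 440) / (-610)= -37318 / 305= -122.35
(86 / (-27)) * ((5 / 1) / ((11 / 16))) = -6880 / 297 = -23.16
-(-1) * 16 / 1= 16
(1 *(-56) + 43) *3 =-39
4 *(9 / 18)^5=1 / 8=0.12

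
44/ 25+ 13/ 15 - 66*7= -34453/ 75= -459.37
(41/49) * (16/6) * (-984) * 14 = -215168/7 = -30738.29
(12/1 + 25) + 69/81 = 1022/27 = 37.85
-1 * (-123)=123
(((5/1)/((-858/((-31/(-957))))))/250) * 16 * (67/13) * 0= 0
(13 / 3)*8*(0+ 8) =277.33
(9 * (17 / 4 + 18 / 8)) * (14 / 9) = 91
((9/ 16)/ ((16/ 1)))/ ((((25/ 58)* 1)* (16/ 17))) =4437/ 51200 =0.09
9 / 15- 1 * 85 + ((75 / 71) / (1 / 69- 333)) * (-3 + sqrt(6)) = -688329287 / 8156480- 5175 * sqrt(6) / 1631296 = -84.40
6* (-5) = -30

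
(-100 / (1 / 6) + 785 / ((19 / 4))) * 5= -41300 / 19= -2173.68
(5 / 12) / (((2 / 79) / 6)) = 395 / 4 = 98.75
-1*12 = -12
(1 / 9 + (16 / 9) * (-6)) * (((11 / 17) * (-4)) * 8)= 33440 / 153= 218.56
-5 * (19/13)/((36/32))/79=-760/9243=-0.08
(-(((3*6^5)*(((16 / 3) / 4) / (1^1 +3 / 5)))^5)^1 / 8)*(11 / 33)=-115683138142617600000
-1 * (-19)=19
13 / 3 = 4.33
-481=-481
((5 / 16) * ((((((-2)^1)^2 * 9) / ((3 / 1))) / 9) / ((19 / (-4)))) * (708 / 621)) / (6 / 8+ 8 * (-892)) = 4720 / 336755259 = 0.00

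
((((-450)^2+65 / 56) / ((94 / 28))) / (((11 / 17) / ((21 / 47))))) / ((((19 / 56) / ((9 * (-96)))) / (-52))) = 231492111701760 / 41971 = 5515525284.17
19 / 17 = 1.12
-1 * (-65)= 65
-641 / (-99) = 641 / 99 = 6.47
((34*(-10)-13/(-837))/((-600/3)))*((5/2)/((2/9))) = 284567/14880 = 19.12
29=29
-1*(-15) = 15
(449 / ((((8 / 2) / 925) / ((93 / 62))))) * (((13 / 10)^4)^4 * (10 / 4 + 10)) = 33163698385080500095599 / 256000000000000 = 129545696.82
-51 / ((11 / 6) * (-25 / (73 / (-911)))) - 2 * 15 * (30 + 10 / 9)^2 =-196412203126 / 6764175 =-29037.13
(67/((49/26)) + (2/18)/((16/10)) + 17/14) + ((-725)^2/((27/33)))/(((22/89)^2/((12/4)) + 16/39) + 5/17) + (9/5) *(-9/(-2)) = 59516903235297079/67139092440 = 886471.67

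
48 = 48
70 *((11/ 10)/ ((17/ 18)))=1386/ 17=81.53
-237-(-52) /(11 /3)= -2451 /11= -222.82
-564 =-564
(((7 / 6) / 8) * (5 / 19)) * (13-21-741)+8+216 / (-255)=-1673779 / 77520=-21.59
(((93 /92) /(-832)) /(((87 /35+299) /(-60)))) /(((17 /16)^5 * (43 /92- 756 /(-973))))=55596441600 /387422480609827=0.00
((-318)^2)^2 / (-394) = -5113031688 / 197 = -25954475.57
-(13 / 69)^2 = -169 / 4761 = -0.04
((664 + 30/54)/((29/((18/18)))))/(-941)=-5981/245601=-0.02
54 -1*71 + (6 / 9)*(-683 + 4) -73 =-1628 / 3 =-542.67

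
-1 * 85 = -85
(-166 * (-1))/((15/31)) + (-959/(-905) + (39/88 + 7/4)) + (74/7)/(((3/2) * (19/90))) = 12065578447/31776360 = 379.70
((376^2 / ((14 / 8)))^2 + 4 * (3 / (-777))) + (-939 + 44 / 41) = 485128602462209 / 74333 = 6526423021.57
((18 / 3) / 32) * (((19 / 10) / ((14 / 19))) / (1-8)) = -1083 / 15680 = -0.07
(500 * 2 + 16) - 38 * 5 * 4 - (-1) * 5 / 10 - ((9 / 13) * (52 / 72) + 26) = 230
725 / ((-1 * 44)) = -725 / 44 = -16.48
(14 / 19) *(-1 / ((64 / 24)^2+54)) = -63 / 5225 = -0.01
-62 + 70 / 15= -172 / 3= -57.33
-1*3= -3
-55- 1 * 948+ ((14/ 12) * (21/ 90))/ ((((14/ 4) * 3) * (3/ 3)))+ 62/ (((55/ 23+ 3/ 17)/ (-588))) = -1030136533/ 67770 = -15200.48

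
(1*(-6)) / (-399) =2 / 133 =0.02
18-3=15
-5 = -5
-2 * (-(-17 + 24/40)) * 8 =-1312/5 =-262.40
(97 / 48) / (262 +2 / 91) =8827 / 1144512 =0.01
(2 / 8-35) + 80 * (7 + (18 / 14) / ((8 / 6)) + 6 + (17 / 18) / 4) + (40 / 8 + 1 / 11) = 3066865 / 2772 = 1106.37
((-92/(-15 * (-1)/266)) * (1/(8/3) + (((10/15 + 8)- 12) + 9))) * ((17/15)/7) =-215441/135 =-1595.86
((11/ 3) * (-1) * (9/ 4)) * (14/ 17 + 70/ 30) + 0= -26.04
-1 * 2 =-2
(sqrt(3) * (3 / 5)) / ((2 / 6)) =9 * sqrt(3) / 5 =3.12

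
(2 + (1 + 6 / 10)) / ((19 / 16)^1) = 288 / 95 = 3.03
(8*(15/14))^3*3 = 648000/343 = 1889.21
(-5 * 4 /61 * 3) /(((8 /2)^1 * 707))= -15 /43127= -0.00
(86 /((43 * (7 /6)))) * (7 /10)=6 /5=1.20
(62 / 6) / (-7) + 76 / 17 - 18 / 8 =1063 / 1428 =0.74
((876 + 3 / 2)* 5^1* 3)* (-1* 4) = -52650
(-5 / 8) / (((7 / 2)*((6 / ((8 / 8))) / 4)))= -5 / 42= -0.12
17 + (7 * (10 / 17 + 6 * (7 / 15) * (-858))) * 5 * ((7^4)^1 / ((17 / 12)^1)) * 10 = -411745948447 / 289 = -1424726465.21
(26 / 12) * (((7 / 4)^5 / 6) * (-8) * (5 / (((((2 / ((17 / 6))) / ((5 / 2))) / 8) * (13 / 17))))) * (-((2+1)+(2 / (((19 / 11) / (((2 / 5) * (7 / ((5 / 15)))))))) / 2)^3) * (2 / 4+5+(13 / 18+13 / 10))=5640690140994531 / 175590400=32124137.43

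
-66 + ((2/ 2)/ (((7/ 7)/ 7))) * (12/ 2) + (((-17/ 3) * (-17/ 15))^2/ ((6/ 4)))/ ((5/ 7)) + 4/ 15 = 448394/ 30375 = 14.76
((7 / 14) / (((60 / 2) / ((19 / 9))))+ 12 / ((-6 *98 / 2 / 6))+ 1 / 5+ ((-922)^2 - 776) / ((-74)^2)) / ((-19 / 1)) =-5617820587 / 688251060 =-8.16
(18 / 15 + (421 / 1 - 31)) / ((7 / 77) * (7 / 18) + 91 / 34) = 5049 / 35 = 144.26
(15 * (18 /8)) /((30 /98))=441 /4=110.25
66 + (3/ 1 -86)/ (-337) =22325/ 337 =66.25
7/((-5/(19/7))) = -19/5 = -3.80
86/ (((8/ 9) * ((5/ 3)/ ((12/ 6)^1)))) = 1161/ 10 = 116.10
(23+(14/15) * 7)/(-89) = -443/1335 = -0.33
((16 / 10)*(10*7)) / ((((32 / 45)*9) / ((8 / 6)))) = 70 / 3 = 23.33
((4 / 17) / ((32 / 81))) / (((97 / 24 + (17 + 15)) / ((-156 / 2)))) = -18954 / 14705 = -1.29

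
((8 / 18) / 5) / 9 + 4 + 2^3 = 4864 / 405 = 12.01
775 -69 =706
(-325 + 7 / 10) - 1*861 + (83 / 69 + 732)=-452.10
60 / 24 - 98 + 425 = 659 / 2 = 329.50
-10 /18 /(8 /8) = -5 /9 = -0.56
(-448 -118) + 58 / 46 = -12989 / 23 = -564.74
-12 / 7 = -1.71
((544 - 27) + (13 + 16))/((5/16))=8736/5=1747.20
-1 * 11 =-11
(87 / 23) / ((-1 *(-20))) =87 / 460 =0.19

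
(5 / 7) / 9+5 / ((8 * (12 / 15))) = 1735 / 2016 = 0.86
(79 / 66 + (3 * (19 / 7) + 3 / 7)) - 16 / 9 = 11075 / 1386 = 7.99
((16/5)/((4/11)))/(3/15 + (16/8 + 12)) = 44/71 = 0.62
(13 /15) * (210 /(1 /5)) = 910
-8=-8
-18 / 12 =-3 / 2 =-1.50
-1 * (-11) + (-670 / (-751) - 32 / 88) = 95237 / 8261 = 11.53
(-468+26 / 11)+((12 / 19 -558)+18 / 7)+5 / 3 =-1018.77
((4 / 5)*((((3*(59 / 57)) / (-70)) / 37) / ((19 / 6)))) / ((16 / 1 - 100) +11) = 708 / 170635675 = 0.00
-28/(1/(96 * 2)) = -5376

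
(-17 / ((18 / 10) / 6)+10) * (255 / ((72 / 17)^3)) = -14616175 / 93312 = -156.64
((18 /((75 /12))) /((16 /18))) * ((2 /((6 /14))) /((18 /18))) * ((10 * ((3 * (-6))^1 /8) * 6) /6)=-1701 /5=-340.20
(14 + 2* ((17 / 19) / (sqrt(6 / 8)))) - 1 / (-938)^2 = 68* sqrt(3) / 57 + 12317815 / 879844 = 16.07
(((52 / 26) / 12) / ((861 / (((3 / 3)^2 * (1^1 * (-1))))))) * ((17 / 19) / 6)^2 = -289 / 67137336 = -0.00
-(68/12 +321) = -980/3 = -326.67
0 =0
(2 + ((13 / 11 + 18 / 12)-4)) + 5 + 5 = 235 / 22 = 10.68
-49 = -49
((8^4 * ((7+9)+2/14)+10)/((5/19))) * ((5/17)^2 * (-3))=-131931630/2023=-65215.83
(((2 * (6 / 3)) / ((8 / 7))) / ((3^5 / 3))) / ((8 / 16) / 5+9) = 5 / 1053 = 0.00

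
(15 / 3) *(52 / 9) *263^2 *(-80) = -1438715200 / 9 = -159857244.44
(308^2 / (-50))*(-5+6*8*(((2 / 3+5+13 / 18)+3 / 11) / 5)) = -41942824 / 375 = -111847.53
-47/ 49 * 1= -47/ 49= -0.96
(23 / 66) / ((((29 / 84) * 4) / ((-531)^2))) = 45395721 / 638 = 71153.17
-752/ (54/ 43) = -16168/ 27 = -598.81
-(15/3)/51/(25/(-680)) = 8/3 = 2.67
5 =5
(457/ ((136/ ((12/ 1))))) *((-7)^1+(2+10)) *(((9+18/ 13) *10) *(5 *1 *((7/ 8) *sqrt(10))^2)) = 5668228125/ 7072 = 801502.85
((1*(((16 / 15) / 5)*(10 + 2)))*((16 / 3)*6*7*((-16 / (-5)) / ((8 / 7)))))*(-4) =-802816 / 125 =-6422.53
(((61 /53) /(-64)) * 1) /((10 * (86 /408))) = -3111 /364640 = -0.01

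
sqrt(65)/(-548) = -0.01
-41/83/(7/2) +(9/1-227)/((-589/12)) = 1471598/342209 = 4.30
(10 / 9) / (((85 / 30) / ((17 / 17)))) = 20 / 51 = 0.39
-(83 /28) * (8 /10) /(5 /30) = -498 /35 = -14.23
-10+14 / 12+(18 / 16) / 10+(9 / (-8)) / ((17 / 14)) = -9.65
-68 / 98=-34 / 49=-0.69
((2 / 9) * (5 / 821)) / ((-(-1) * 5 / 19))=38 / 7389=0.01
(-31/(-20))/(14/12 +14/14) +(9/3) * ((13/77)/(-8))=26109/40040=0.65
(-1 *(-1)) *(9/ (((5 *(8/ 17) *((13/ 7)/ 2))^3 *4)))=15166431/ 70304000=0.22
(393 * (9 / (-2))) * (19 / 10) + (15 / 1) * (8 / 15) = -67043 / 20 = -3352.15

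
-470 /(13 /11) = -5170 /13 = -397.69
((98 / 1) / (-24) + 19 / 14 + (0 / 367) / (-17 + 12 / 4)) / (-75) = 229 / 6300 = 0.04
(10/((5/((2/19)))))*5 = 20/19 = 1.05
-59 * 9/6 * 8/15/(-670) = 118/1675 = 0.07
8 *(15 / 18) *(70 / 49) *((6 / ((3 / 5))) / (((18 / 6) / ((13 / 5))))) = 5200 / 63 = 82.54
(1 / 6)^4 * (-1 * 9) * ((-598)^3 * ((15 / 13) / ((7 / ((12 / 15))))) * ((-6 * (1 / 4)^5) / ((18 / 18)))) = -2056223 / 1792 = -1147.45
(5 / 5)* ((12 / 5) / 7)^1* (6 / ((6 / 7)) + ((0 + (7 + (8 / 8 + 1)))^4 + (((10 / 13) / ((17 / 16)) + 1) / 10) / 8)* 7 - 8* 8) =2432952801 / 154700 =15726.91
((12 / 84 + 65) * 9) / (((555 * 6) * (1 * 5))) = 228 / 6475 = 0.04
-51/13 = -3.92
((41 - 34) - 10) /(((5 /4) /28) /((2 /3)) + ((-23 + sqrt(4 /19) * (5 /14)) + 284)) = -746659872 /64976049779 + 107520 * sqrt(19) /64976049779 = -0.01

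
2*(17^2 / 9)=578 / 9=64.22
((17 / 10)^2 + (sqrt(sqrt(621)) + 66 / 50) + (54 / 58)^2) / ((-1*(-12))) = 23^(1 / 4)*3^(3 / 4) / 12 + 426961 / 1009200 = 0.84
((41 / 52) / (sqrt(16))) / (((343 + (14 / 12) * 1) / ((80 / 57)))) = 82 / 102011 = 0.00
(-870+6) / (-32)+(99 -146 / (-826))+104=95063 / 413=230.18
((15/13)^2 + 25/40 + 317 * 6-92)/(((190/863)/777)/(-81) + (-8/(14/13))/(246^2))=-223670635861692915/15584735192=-14351904.80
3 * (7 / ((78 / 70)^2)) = 8575 / 507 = 16.91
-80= -80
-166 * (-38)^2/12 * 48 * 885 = -848552160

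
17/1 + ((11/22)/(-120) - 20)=-721/240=-3.00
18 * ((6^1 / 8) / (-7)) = -27 / 14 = -1.93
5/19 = 0.26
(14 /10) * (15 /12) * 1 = 1.75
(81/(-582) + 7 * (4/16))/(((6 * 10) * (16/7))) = 875/74496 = 0.01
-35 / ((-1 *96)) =35 / 96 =0.36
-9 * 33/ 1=-297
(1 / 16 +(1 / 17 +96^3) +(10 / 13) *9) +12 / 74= 115752723201 / 130832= 884743.21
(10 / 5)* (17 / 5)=34 / 5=6.80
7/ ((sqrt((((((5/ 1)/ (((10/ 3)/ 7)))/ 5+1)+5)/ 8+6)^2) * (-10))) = -56/ 561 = -0.10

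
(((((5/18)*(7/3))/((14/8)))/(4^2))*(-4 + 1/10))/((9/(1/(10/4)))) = -13/3240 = -0.00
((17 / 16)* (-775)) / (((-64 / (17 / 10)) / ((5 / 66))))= 223975 / 135168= 1.66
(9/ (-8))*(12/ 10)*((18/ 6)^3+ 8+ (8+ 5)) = -64.80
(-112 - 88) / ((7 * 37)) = -200 / 259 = -0.77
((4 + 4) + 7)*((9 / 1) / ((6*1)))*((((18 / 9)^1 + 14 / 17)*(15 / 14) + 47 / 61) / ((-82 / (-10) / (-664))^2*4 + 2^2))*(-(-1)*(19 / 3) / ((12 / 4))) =3606439723000 / 80023803979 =45.07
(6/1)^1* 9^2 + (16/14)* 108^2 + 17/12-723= 1099955/84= 13094.70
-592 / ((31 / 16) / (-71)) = 672512 / 31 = 21693.94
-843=-843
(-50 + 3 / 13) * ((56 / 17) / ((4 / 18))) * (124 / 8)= -2527182 / 221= -11435.21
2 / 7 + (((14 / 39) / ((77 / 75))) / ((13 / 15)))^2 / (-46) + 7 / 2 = 4208781439 / 1112793682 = 3.78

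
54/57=18/19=0.95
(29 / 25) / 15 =29 / 375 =0.08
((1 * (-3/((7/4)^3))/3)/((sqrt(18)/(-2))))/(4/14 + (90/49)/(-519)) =1384 * sqrt(2)/6279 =0.31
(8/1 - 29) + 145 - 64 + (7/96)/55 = 316807/5280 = 60.00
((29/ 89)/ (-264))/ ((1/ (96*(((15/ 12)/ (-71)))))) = 145/ 69509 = 0.00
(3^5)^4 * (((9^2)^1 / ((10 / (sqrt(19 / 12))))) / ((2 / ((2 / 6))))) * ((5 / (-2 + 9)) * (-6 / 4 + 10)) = 533478013353 * sqrt(57) / 112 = 35961345318.50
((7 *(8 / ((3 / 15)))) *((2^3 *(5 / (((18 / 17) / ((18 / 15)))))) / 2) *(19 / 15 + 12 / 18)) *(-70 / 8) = -966280 / 9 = -107364.44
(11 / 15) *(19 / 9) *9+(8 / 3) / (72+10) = 13.97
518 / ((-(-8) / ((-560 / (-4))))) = 9065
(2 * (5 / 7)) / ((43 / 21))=30 / 43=0.70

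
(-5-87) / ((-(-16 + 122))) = 46 / 53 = 0.87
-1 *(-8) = 8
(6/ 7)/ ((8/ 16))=12/ 7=1.71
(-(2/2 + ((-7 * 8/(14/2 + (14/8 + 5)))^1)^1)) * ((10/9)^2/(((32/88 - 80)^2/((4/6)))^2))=1124695/26830203724944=0.00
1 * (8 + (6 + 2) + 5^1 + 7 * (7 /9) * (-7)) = -154 /9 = -17.11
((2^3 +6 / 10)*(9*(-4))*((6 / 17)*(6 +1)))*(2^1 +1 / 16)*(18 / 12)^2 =-2413719 / 680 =-3549.59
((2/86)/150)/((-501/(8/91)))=-4/147030975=-0.00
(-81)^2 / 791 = 6561 / 791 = 8.29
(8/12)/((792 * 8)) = 1/9504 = 0.00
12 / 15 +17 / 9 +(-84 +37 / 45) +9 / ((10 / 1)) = -7163 / 90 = -79.59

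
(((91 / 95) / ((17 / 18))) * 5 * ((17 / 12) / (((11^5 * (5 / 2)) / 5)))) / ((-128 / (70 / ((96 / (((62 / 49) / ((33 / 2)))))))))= -2015 / 51701236224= -0.00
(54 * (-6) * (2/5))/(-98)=324/245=1.32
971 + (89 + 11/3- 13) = 3152/3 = 1050.67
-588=-588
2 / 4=1 / 2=0.50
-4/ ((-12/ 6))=2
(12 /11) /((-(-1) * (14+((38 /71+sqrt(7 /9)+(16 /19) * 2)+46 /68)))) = 3838721663016 /59291758301479 - 75732838416 * sqrt(7) /59291758301479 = 0.06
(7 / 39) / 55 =7 / 2145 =0.00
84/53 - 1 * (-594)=31566/53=595.58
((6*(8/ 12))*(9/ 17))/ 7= 36/ 119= 0.30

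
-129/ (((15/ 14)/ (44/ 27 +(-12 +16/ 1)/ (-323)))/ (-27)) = 8490608/ 1615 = 5257.34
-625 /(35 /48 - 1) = 30000 /13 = 2307.69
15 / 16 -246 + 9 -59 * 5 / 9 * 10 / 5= -43433 / 144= -301.62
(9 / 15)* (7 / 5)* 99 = 83.16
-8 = -8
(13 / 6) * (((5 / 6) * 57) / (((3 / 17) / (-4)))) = -20995 / 9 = -2332.78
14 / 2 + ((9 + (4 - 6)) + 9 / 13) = 191 / 13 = 14.69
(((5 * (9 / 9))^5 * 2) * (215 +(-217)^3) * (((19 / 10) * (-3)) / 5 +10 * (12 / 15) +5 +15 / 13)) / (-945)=2160872274550 / 2457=879475895.22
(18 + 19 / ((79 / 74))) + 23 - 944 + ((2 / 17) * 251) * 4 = -1030195 / 1343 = -767.08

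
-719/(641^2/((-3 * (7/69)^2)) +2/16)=0.00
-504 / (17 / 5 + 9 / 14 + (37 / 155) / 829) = -124.66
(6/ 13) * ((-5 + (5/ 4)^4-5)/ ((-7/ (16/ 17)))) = 5805/ 12376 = 0.47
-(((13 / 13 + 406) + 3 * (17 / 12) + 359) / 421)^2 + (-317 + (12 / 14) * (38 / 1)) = -5712637223 / 19850992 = -287.78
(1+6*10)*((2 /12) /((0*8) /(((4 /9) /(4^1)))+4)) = 61 /24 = 2.54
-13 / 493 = -0.03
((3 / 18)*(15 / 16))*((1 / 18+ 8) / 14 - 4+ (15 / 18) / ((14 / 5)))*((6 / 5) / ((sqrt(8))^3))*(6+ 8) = -197*sqrt(2) / 768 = -0.36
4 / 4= 1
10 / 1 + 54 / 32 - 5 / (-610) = 11415 / 976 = 11.70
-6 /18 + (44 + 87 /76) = 10217 /228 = 44.81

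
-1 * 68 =-68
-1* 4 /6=-2 /3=-0.67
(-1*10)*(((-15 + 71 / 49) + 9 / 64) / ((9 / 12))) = 210275 / 1176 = 178.81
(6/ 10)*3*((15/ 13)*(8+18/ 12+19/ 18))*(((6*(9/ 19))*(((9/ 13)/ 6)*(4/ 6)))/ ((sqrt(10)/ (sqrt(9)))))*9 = 2187*sqrt(10)/ 169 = 40.92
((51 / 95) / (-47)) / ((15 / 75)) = -51 / 893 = -0.06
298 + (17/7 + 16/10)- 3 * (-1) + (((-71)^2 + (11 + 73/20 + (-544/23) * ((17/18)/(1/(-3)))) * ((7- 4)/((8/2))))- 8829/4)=41216347/12880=3200.03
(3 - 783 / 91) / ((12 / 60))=-2550 / 91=-28.02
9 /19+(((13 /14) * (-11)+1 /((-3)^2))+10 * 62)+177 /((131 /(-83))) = 156250483 /313614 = 498.23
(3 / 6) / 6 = 1 / 12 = 0.08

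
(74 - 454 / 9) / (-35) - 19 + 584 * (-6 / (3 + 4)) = -23411 / 45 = -520.24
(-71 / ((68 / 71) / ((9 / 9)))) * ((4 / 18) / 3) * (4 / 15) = -10082 / 6885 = -1.46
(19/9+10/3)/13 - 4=-419/117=-3.58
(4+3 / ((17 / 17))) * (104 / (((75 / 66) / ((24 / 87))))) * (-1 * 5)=-128128 / 145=-883.64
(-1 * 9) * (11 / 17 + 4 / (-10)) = -189 / 85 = -2.22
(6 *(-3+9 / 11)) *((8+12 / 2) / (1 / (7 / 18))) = -784 / 11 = -71.27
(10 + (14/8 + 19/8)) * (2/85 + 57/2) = 547937/1360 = 402.89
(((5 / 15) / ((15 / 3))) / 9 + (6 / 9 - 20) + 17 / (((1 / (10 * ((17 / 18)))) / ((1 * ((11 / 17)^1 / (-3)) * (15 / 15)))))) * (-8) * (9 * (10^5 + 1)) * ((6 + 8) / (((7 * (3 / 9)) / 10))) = 23309033088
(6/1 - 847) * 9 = -7569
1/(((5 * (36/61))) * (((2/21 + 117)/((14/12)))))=2989/885240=0.00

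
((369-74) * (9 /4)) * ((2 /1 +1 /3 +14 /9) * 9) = 92925 /4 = 23231.25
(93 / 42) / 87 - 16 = -19457 / 1218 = -15.97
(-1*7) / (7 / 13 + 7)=-13 / 14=-0.93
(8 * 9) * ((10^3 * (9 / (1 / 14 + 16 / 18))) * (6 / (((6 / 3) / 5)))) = 1224720000 / 121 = 10121652.89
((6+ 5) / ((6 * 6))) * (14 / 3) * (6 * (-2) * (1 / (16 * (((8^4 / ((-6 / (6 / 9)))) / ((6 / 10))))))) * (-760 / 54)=-1463 / 73728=-0.02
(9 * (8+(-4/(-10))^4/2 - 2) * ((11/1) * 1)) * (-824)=-306562608/625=-490500.17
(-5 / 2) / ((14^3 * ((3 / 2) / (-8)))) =5 / 1029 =0.00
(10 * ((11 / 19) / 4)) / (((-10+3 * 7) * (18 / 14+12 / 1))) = 35 / 3534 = 0.01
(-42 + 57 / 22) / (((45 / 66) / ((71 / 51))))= -1207 / 15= -80.47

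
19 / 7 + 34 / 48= 575 / 168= 3.42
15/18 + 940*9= 50765/6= 8460.83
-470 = -470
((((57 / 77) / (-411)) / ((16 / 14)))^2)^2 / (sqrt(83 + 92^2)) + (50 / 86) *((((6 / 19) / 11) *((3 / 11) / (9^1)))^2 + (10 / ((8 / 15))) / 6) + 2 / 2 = 130321 *sqrt(8547) / 180562126646261133312 + 5121554369 / 1818177944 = 2.82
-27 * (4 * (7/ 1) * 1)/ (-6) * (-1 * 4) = -504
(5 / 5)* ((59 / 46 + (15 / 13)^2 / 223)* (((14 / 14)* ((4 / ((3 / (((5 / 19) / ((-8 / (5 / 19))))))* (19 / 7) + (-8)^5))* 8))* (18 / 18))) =-781859050 / 639159120977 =-0.00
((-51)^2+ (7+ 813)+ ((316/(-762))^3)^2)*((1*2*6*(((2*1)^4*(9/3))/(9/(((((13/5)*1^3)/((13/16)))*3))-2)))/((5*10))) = -1071528016117379342848/28888585017633765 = -37091.74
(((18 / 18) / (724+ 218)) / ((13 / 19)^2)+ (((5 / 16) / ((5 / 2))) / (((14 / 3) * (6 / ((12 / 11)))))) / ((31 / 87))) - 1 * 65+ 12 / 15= -487806112949 / 7600112520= -64.18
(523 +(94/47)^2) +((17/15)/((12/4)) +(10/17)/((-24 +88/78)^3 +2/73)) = 10451284105586117/19817454432645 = 527.38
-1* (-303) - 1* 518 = -215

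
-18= -18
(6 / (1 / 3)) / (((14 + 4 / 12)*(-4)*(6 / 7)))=-0.37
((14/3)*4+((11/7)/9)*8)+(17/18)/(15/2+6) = 20.13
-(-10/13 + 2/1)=-16/13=-1.23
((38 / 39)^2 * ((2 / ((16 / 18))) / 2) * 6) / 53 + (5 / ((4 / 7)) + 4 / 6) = 1025137 / 107484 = 9.54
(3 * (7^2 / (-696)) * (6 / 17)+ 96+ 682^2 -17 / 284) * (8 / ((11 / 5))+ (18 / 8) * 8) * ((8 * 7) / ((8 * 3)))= 531946971213 / 22649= 23486554.43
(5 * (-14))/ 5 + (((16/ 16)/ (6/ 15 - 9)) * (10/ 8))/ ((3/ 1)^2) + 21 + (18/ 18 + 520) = 817319/ 1548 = 527.98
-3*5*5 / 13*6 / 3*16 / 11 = -2400 / 143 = -16.78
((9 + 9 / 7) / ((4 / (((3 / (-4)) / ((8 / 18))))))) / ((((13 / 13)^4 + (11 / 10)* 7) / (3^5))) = -121.20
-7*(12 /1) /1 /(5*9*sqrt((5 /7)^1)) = -2.21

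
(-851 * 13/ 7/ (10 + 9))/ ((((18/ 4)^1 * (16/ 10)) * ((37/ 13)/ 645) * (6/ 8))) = -4178525/ 1197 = -3490.83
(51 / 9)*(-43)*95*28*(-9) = 5833380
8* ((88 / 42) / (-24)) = -44 / 63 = -0.70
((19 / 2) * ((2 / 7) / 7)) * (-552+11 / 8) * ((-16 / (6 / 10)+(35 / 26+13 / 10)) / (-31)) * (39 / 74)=-19601369 / 224812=-87.19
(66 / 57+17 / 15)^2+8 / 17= 7898753 / 1380825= 5.72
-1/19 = -0.05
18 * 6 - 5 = 103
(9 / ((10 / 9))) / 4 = 81 / 40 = 2.02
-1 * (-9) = 9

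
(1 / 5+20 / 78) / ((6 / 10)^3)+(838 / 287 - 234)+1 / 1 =-68894174 / 302211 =-227.97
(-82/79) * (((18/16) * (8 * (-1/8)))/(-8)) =-369/2528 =-0.15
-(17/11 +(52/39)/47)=-2441/1551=-1.57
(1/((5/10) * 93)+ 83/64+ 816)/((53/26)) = 63240827/157728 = 400.95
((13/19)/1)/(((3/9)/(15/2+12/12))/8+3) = 2652/11647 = 0.23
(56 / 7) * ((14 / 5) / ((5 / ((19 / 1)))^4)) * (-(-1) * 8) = 116767616 / 3125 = 37365.64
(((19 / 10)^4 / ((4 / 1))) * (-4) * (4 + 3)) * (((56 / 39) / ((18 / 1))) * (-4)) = 6385729 / 219375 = 29.11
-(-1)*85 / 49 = 1.73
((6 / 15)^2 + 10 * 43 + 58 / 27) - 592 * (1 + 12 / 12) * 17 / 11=-10376512 / 7425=-1397.51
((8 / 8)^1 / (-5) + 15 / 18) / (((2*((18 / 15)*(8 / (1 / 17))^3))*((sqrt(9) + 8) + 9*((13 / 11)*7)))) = 209 / 170246062080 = 0.00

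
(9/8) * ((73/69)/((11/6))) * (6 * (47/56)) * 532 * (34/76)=1574829/2024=778.08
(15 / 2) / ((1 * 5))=1.50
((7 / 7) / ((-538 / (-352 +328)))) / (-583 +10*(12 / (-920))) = -69 / 901957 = -0.00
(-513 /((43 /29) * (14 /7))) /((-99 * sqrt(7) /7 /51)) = 84303 * sqrt(7) /946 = 235.78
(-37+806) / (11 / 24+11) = 18456 / 275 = 67.11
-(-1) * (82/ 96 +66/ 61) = 5669/ 2928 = 1.94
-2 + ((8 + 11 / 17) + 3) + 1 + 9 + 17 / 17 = 351 / 17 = 20.65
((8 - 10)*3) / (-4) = 3 / 2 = 1.50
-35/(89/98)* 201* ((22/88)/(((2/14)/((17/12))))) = -13673695/712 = -19204.63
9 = 9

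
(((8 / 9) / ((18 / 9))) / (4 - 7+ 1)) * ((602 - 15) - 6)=-1162 / 9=-129.11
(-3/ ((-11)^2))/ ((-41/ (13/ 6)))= 13/ 9922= 0.00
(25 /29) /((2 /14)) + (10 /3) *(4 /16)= 1195 /174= 6.87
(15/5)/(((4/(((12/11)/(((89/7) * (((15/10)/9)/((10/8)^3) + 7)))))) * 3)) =7875/2601203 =0.00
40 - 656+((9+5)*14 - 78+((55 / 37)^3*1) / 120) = -605371381 / 1215672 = -497.97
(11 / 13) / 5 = 11 / 65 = 0.17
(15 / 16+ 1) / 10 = 31 / 160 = 0.19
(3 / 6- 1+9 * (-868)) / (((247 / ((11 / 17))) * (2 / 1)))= -171875 / 16796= -10.23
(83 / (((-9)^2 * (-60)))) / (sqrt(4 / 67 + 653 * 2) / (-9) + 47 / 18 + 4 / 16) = 572783 / 93054555 + 332 * sqrt(5862902) / 93054555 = 0.01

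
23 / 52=0.44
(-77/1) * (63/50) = -4851/50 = -97.02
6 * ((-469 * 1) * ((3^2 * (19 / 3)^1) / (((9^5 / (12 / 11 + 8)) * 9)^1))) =-1782200 / 649539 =-2.74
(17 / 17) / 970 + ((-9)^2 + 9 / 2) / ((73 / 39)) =1617269 / 35405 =45.68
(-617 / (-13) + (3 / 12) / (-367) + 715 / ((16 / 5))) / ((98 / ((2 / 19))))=20679297 / 71068816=0.29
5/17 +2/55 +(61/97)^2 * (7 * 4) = 100323161/8797415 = 11.40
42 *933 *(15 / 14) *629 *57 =1505288205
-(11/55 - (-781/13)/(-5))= 768/65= 11.82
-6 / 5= -1.20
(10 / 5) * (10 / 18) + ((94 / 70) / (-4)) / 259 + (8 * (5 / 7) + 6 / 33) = 25149427 / 3589740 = 7.01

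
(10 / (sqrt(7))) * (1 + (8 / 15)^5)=1584286 * sqrt(7) / 1063125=3.94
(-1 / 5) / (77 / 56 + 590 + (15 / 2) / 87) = -232 / 686095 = -0.00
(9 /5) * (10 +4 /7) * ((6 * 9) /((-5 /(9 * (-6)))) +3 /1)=1952046 /175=11154.55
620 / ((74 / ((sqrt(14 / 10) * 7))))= 69.39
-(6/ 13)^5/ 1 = -0.02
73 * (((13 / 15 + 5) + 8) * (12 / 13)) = 4672 / 5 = 934.40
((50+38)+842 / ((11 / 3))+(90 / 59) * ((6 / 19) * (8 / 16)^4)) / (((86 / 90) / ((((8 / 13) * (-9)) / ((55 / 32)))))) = -81225923904 / 75823319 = -1071.25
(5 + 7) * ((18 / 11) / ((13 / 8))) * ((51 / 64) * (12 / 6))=2754 / 143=19.26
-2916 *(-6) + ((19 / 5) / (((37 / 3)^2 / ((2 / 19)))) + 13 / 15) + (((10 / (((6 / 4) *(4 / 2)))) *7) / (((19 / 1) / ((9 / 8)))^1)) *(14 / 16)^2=1747732150879 / 99882240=17497.93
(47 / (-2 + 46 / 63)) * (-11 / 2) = 32571 / 160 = 203.57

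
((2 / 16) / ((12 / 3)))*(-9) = -9 / 32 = -0.28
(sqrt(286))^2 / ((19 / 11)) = 3146 / 19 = 165.58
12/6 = 2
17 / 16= 1.06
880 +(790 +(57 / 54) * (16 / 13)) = 195542 / 117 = 1671.30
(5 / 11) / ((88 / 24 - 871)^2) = 45 / 74474444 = 0.00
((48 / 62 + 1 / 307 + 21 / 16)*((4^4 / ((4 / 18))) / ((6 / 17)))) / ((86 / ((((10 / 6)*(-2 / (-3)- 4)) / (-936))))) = 135252425 / 287280162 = 0.47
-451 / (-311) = 451 / 311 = 1.45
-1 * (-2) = 2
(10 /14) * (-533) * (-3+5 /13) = 995.71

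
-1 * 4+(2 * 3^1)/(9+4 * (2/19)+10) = -454/123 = -3.69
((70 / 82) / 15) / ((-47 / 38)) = -0.05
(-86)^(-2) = 1 / 7396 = 0.00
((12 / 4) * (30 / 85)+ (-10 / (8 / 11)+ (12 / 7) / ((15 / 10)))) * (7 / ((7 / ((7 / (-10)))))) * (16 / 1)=10994 / 85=129.34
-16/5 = -3.20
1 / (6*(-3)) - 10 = -181 / 18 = -10.06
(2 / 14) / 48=1 / 336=0.00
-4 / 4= -1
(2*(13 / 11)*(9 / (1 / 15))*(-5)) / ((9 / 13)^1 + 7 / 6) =-273780 / 319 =-858.24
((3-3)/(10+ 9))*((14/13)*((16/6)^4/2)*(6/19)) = 0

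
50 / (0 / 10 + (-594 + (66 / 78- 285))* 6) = -325 / 34248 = -0.01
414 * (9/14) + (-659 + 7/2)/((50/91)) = -648807/700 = -926.87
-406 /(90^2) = -203 /4050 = -0.05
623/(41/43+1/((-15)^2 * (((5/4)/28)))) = 30137625/50941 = 591.62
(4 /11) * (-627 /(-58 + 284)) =-114 /113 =-1.01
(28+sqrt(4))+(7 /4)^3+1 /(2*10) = 11331 /320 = 35.41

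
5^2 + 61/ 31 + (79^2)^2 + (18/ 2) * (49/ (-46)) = 55542840291/ 1426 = 38950098.38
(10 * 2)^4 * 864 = 138240000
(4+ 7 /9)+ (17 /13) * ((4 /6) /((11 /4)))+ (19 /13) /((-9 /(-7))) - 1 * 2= 5446 /1287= 4.23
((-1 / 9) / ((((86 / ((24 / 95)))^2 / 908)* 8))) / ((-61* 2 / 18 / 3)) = 49032 / 1017920725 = 0.00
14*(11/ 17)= 9.06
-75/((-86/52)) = 1950/43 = 45.35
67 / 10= 6.70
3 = 3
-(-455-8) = 463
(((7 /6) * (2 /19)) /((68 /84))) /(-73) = -49 /23579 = -0.00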